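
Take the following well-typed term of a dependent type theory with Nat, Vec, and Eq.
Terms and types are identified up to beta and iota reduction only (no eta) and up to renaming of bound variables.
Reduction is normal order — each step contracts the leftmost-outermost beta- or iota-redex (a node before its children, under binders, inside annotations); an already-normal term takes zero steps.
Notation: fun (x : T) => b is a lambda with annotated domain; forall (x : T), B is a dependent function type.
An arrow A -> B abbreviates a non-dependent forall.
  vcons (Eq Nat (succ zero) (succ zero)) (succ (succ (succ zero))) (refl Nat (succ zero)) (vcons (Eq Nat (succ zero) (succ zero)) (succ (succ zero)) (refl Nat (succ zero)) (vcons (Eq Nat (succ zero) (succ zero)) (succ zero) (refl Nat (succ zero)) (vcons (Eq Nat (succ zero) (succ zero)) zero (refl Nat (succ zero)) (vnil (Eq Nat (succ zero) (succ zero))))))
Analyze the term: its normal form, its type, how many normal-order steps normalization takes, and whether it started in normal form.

reduced normal form:
  vcons (Eq Nat (succ zero) (succ zero)) (succ (succ (succ zero))) (refl Nat (succ zero)) (vcons (Eq Nat (succ zero) (succ zero)) (succ (succ zero)) (refl Nat (succ zero)) (vcons (Eq Nat (succ zero) (succ zero)) (succ zero) (refl Nat (succ zero)) (vcons (Eq Nat (succ zero) (succ zero)) zero (refl Nat (succ zero)) (vnil (Eq Nat (succ zero) (succ zero))))))
inferred type:
  Vec (Eq Nat (succ zero) (succ zero)) (succ (succ (succ (succ zero))))
steps to reach normal form (normal order): 0
term was already normal: yes


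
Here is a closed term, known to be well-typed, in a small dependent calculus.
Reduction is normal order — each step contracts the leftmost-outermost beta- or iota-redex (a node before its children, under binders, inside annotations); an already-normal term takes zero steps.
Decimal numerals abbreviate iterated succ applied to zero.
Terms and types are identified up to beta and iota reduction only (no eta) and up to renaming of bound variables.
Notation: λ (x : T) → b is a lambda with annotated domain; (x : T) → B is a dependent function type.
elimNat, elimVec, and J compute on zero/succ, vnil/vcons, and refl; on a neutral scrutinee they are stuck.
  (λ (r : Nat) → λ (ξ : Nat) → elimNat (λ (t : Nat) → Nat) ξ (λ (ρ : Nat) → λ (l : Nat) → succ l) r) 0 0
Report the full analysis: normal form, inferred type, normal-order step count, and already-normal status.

resulting normal form:
  0
inferred type:
  Nat
reduction steps (normal order): 3
already normal: no
first redex: a beta-redex


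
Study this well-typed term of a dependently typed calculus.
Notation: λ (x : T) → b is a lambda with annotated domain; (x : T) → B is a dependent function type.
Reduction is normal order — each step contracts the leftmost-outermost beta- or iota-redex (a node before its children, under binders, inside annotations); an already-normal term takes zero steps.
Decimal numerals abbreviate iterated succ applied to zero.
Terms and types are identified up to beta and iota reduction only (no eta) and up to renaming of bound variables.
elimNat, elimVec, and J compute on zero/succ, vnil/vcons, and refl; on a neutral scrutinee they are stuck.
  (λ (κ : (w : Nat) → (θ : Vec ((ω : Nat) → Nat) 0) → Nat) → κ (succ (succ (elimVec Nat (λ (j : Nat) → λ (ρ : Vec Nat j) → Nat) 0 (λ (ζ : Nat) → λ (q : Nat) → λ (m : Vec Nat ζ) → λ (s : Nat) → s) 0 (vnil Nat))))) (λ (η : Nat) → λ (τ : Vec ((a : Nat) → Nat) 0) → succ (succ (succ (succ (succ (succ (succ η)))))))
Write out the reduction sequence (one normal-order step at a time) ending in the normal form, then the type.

normal-order reduction sequence:
  (λ (κ : (w : Nat) → (θ : Vec ((ω : Nat) → Nat) 0) → Nat) → κ (succ (succ (elimVec Nat (λ (j : Nat) → λ (ρ : Vec Nat j) → Nat) 0 (λ (ζ : Nat) → λ (q : Nat) → λ (m : Vec Nat ζ) → λ (s : Nat) → s) 0 (vnil Nat))))) (λ (η : Nat) → λ (τ : Vec ((a : Nat) → Nat) 0) → succ (succ (succ (succ (succ (succ (succ η)))))))
  ~> (λ (κ : Nat) → λ (w : Vec ((θ : Nat) → Nat) 0) → succ (succ (succ (succ (succ (succ (succ κ))))))) (succ (succ (elimVec Nat (λ (ω : Nat) → λ (j : Vec Nat ω) → Nat) 0 (λ (ρ : Nat) → λ (ζ : Nat) → λ (q : Vec Nat ρ) → λ (m : Nat) → m) 0 (vnil Nat))))
  ~> λ (κ : Vec ((w : Nat) → Nat) 0) → succ (succ (succ (succ (succ (succ (succ (succ (succ (elimVec Nat (λ (θ : Nat) → λ (ω : Vec Nat θ) → Nat) 0 (λ (j : Nat) → λ (ρ : Nat) → λ (ζ : Vec Nat j) → λ (q : Nat) → q) 0 (vnil Nat))))))))))
  ~> λ (κ : Vec ((w : Nat) → Nat) 0) → 9
inferred type:
  (κ : Vec ((w : Nat) → Nat) 0) → Nat


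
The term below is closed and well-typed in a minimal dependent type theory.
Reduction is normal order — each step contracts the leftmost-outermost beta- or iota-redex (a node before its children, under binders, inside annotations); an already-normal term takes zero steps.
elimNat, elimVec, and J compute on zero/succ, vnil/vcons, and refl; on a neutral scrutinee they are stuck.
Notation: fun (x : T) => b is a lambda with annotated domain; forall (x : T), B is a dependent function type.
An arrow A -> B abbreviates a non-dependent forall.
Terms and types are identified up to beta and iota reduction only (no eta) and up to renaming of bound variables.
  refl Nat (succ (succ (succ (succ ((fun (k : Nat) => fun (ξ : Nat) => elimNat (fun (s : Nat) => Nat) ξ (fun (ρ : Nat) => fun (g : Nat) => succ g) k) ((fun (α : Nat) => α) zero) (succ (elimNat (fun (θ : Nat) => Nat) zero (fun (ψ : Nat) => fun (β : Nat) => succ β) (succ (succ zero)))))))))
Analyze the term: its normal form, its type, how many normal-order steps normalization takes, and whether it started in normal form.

reduced normal form:
  refl Nat (succ (succ (succ (succ (succ (succ (succ zero)))))))
inferred type:
  Eq Nat (succ (succ (succ (succ (succ (succ (succ zero))))))) (succ (succ (succ (succ (succ (succ (succ zero)))))))
normal-order step count: 11
term was already normal: no
first redex: a beta-redex


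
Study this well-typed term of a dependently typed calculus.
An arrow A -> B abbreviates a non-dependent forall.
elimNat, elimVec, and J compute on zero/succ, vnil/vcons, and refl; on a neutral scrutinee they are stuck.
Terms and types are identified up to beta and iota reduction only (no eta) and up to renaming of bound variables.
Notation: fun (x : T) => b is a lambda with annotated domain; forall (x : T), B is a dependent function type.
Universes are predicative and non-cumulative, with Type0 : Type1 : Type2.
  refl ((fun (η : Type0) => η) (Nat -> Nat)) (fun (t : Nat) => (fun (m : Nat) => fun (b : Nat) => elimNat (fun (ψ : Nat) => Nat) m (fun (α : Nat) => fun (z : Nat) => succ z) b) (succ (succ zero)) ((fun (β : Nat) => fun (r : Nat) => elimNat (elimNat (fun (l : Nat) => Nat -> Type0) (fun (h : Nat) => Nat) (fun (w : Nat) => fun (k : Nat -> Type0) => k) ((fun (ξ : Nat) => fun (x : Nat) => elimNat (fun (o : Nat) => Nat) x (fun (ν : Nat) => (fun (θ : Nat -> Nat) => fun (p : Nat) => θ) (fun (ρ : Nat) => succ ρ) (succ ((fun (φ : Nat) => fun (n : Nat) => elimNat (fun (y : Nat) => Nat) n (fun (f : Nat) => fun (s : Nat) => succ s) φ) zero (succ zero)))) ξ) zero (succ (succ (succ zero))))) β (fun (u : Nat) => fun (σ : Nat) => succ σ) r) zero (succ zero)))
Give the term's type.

the term's type:
  Eq (Nat -> Nat) (fun (η : Nat) => succ (succ (succ zero))) (fun (t : Nat) => succ (succ (succ zero)))


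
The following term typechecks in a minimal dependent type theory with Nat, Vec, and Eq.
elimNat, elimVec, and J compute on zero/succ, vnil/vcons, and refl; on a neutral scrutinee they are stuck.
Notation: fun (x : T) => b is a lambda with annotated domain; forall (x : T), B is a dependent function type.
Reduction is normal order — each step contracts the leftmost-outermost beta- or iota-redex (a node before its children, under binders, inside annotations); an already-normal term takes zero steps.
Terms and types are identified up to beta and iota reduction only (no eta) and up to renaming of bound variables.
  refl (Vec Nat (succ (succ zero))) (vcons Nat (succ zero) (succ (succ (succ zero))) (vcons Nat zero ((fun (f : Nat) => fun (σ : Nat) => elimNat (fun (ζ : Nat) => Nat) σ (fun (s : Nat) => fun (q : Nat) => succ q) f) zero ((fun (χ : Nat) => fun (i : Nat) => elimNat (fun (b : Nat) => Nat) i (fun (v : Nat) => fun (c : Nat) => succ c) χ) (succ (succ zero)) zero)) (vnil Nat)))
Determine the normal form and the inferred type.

reduced normal form:
  refl (Vec Nat (succ (succ zero))) (vcons Nat (succ zero) (succ (succ (succ zero))) (vcons Nat zero (succ (succ zero)) (vnil Nat)))
the term's type:
  Eq (Vec Nat (succ (succ zero))) (vcons Nat (succ zero) (succ (succ (succ zero))) (vcons Nat zero (succ (succ zero)) (vnil Nat))) (vcons Nat (succ zero) (succ (succ (succ zero))) (vcons Nat zero (succ (succ zero)) (vnil Nat)))
observation: contracting a beta-redex first, the term normalizes in 12 steps.


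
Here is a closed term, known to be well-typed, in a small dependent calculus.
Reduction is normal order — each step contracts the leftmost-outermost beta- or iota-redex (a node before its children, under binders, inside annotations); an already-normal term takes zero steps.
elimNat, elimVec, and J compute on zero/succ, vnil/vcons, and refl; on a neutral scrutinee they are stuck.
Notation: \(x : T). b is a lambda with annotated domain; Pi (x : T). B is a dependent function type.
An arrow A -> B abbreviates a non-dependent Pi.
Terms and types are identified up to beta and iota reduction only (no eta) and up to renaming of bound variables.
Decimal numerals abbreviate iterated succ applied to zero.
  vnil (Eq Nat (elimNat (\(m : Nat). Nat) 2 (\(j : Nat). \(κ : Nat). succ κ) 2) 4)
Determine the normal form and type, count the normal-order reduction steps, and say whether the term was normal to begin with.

resulting normal form:
  vnil (Eq Nat 4 4)
the term's type:
  Vec (Eq Nat 4 4) 0
steps to reach normal form (normal order): 7
term was already normal: no
first contracted redex: an elimNat iota-redex


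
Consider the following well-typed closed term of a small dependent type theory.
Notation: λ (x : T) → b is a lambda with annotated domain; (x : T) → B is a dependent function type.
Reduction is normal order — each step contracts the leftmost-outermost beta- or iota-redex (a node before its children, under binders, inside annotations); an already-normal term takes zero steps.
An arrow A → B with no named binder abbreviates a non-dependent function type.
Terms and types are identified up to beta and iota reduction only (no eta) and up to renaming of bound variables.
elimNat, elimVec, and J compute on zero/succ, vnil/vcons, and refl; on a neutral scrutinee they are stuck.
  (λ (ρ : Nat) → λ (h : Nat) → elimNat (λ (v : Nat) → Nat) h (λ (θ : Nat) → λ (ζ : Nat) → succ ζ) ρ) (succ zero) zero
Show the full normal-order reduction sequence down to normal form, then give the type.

normal-order reduction:
  (λ (ρ : Nat) → λ (h : Nat) → elimNat (λ (v : Nat) → Nat) h (λ (θ : Nat) → λ (ζ : Nat) → succ ζ) ρ) (succ zero) zero
  ~> (λ (ρ : Nat) → elimNat (λ (h : Nat) → Nat) ρ (λ (v : Nat) → λ (θ : Nat) → succ θ) (succ zero)) zero
  ~> elimNat (λ (ρ : Nat) → Nat) zero (λ (h : Nat) → λ (v : Nat) → succ v) (succ zero)
  ~> (λ (ρ : Nat) → λ (h : Nat) → succ h) zero (elimNat (λ (v : Nat) → Nat) zero (λ (θ : Nat) → λ (ζ : Nat) → succ ζ) zero)
  ~> (λ (ρ : Nat) → succ ρ) (elimNat (λ (h : Nat) → Nat) zero (λ (v : Nat) → λ (θ : Nat) → succ θ) zero)
  ~> succ (elimNat (λ (ρ : Nat) → Nat) zero (λ (h : Nat) → λ (v : Nat) → succ v) zero)
  ~> succ zero
inferred type:
  Nat


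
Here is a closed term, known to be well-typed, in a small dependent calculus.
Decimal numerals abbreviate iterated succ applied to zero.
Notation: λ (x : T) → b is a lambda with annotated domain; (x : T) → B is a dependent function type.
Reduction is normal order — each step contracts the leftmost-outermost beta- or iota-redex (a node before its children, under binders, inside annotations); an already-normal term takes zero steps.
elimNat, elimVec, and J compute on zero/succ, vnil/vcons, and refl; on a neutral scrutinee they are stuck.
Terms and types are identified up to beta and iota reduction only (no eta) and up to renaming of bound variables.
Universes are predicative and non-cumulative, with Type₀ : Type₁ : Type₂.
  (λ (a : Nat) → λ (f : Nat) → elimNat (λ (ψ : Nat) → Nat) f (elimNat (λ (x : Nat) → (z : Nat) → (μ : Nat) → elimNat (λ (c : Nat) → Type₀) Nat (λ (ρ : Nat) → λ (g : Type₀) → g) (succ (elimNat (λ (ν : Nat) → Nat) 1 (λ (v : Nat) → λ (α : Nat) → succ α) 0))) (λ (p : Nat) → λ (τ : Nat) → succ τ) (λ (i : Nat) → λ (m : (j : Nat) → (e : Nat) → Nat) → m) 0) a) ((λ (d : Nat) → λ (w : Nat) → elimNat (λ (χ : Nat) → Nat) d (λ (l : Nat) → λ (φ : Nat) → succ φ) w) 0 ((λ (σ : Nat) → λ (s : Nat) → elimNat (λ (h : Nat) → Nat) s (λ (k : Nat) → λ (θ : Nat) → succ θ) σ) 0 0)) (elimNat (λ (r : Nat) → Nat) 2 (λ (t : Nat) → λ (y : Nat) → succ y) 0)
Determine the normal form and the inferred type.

resulting normal form:
  2
type:
  Nat


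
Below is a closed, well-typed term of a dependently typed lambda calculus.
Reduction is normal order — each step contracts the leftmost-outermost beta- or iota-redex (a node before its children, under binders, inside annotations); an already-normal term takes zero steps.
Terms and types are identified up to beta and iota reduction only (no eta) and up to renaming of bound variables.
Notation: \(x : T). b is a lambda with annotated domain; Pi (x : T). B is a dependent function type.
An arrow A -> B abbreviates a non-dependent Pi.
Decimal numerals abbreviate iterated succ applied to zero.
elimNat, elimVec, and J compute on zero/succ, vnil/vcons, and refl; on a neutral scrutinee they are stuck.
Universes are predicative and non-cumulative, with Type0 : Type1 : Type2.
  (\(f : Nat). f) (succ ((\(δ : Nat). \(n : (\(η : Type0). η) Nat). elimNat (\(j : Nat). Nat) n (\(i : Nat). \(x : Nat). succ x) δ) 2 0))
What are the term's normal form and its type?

reduced normal form:
  3
inferred type:
  Nat
observation: the term reaches its normal form after 10 normal-order steps.


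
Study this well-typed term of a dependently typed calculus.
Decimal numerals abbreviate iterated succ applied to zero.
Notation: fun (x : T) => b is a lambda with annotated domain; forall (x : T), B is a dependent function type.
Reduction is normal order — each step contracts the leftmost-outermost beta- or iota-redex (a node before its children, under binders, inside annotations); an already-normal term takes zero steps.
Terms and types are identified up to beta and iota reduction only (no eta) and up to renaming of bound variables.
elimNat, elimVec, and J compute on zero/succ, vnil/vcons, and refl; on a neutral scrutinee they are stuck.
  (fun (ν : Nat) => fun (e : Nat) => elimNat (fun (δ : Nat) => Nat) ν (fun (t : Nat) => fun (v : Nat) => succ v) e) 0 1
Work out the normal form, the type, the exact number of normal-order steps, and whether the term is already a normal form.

resulting normal form:
  1
inferred type:
  Nat
reduction steps (normal order): 6
already normal: no
first redex: a beta-redex


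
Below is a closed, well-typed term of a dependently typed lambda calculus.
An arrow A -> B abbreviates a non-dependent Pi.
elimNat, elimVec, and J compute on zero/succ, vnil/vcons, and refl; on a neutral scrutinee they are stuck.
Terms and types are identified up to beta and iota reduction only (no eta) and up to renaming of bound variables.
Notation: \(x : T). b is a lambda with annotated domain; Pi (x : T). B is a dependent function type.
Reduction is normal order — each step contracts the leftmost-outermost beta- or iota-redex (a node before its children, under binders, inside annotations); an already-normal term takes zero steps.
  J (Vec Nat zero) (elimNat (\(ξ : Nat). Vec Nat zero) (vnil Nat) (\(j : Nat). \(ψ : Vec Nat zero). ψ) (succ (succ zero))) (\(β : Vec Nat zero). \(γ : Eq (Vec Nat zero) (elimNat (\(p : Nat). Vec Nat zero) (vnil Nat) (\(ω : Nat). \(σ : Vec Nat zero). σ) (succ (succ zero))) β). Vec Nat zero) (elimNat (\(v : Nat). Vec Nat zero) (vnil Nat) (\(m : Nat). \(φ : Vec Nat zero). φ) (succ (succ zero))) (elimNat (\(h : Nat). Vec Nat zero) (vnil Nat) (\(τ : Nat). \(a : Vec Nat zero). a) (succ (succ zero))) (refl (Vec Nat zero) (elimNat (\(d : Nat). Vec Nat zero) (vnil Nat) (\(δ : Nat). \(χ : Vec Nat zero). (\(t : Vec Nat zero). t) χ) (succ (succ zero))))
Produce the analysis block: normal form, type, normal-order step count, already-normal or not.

resulting normal form:
  vnil Nat
type:
  Vec Nat zero
reduction steps (normal order): 8
term was already normal: no
first redex: a J iota-redex


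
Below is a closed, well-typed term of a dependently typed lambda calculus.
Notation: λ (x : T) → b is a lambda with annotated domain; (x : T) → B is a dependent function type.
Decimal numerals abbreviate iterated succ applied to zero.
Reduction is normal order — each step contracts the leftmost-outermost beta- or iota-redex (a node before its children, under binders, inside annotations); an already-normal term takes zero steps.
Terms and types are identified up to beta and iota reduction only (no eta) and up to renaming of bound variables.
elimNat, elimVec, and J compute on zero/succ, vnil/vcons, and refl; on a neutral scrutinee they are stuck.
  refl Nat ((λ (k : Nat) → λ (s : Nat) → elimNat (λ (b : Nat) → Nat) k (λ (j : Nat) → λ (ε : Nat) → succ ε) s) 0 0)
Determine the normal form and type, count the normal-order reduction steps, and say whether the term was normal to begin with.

reduced normal form:
  refl Nat 0
type:
  Eq Nat 0 0
steps to reach normal form (normal order): 3
term was already normal: no
first contracted redex: a beta-redex


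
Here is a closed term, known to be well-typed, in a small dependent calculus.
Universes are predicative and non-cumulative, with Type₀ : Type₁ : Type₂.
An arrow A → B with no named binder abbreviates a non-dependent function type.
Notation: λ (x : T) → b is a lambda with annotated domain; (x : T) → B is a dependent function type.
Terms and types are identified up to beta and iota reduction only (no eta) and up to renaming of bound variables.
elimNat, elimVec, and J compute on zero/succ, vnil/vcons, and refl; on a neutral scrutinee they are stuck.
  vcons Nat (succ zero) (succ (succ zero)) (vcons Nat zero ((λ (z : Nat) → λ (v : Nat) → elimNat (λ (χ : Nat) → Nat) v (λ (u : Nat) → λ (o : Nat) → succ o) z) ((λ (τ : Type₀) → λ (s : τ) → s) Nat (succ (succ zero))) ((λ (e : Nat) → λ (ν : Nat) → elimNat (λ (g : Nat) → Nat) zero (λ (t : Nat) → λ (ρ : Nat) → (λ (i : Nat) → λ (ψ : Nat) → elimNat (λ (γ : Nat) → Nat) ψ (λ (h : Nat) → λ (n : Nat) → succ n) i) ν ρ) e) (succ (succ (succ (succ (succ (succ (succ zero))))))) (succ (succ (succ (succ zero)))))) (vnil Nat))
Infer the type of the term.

type:
  Vec Nat (succ (succ zero))


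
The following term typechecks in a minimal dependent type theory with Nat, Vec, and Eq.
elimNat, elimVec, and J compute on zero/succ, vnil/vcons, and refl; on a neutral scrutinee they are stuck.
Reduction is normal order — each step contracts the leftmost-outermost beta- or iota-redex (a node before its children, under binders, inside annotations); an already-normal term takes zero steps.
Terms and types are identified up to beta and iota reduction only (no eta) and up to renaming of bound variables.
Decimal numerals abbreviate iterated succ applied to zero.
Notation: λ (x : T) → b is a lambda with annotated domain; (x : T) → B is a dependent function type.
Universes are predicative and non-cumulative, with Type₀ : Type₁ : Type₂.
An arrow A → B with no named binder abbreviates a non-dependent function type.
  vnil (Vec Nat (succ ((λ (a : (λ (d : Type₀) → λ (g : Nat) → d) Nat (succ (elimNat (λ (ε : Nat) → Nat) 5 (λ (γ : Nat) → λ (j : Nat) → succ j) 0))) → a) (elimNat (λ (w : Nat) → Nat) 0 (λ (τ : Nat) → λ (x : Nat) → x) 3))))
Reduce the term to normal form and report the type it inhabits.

normal form:
  vnil (Vec Nat 1)
the term's type:
  Vec (Vec Nat 1) 0


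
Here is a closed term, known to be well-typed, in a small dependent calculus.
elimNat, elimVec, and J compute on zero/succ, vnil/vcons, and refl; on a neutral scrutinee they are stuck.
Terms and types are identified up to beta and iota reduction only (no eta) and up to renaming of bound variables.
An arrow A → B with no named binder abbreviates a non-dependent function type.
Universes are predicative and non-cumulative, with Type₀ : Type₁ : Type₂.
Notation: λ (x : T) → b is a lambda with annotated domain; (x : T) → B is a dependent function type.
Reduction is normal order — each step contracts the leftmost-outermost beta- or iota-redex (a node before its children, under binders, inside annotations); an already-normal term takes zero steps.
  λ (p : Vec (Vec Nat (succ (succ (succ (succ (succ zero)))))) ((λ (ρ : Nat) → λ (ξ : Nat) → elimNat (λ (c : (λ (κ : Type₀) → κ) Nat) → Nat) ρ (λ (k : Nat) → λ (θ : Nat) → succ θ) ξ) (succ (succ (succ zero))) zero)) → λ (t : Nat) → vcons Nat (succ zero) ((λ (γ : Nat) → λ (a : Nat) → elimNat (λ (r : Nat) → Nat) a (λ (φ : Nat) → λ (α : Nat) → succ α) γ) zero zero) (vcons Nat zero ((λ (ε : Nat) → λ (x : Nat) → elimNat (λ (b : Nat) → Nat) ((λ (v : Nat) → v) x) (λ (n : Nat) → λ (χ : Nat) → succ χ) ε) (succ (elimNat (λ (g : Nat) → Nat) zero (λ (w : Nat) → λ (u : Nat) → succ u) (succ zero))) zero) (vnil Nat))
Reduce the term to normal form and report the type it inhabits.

resulting normal form:
  λ (p : Vec (Vec Nat (succ (succ (succ (succ (succ zero)))))) (succ (succ (succ zero)))) → λ (ρ : Nat) → vcons Nat (succ zero) zero (vcons Nat zero (succ (succ zero)) (vnil Nat))
the term's type:
  Vec (Vec Nat (succ (succ (succ (succ (succ zero)))))) (succ (succ (succ zero))) → Nat → Vec Nat (succ (succ zero))
observation: the term reaches its normal form after 20 normal-order steps.


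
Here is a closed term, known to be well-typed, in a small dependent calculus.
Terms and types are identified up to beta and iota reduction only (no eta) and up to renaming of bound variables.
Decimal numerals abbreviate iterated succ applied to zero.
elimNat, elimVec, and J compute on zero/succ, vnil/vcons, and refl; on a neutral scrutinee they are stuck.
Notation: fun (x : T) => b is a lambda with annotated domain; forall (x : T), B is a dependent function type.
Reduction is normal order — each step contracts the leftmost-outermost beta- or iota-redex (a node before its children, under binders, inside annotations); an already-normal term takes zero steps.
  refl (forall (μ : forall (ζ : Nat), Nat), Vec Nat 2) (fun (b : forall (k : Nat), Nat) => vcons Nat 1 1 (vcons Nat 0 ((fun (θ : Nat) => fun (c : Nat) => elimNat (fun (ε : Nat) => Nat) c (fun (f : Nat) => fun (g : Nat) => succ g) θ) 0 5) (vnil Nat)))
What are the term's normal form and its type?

normal form:
  refl (forall (μ : forall (ζ : Nat), Nat), Vec Nat 2) (fun (b : forall (k : Nat), Nat) => vcons Nat 1 1 (vcons Nat 0 5 (vnil Nat)))
the term's type:
  Eq (forall (μ : forall (ζ : Nat), Nat), Vec Nat 2) (fun (b : forall (k : Nat), Nat) => vcons Nat 1 1 (vcons Nat 0 5 (vnil Nat))) (fun (θ : forall (c : Nat), Nat) => vcons Nat 1 1 (vcons Nat 0 5 (vnil Nat)))


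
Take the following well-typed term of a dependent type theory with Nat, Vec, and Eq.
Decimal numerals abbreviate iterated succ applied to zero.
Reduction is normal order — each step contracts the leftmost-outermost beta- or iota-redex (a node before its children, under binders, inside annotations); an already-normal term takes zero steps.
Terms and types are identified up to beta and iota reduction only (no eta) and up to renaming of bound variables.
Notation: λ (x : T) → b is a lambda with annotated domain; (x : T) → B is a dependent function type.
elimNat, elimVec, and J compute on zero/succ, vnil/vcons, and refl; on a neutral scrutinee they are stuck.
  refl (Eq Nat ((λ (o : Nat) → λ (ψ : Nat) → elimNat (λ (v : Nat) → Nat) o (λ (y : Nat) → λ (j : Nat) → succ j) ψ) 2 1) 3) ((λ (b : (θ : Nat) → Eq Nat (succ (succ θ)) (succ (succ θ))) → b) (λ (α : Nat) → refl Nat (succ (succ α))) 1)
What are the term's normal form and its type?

resulting normal form:
  refl (Eq Nat 3 3) (refl Nat 3)
type:
  Eq (Eq Nat 3 3) (refl Nat 3) (refl Nat 3)
observation: contracting a beta-redex first, the term normalizes in 8 steps.


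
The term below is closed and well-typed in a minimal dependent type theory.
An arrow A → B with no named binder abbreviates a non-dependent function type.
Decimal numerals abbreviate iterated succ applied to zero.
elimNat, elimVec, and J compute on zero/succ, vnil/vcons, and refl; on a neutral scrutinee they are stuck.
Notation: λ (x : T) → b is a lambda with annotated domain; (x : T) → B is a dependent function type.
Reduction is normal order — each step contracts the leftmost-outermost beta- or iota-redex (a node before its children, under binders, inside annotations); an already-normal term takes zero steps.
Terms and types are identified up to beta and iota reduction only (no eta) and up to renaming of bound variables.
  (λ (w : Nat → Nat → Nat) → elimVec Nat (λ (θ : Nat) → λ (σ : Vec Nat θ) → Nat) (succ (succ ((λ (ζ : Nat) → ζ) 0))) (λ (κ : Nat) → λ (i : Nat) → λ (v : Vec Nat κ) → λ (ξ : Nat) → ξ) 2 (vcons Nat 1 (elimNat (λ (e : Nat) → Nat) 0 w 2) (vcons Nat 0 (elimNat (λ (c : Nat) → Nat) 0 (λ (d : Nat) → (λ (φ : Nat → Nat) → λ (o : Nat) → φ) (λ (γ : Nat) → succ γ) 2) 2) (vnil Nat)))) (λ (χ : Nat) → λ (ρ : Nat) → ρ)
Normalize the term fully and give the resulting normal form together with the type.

resulting normal form:
  2
inferred type:
  Nat
observation: contracting a beta-redex first, the term normalizes in 13 steps.


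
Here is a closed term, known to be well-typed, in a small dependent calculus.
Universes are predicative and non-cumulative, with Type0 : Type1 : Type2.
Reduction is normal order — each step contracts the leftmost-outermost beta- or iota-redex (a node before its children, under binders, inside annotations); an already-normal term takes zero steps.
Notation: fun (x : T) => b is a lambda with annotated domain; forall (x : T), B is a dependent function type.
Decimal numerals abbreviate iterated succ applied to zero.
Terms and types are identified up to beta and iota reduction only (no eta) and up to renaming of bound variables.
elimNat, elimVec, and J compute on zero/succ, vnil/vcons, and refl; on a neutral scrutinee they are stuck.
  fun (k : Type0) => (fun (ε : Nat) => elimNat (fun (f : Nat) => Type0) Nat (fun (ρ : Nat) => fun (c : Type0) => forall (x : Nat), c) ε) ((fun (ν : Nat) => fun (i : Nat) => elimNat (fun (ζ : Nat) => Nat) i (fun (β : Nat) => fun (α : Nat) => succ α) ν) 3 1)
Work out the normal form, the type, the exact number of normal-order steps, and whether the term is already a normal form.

reduced normal form:
  fun (k : Type0) => forall (ε : Nat), forall (f : Nat), forall (ρ : Nat), forall (c : Nat), Nat
the term's type:
  forall (k : Type0), Type0
reduction steps (normal order): 26
term was already normal: no
first redex: a beta-redex


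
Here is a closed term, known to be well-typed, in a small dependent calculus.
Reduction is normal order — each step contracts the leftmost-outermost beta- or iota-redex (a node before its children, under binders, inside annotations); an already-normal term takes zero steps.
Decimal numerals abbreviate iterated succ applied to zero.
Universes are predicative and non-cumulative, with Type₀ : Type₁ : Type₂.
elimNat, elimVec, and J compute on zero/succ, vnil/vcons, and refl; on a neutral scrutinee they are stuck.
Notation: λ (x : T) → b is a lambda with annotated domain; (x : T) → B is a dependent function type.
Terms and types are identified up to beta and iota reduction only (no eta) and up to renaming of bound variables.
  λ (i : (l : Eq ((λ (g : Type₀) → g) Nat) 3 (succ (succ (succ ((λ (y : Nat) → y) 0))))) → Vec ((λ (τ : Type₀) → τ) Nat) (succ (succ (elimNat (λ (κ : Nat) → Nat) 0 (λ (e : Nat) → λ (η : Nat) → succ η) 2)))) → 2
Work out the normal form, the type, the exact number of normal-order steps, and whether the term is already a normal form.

reduced normal form:
  λ (i : (l : Eq Nat 3 3) → Vec Nat 4) → 2
inferred type:
  (i : (l : Eq Nat 3 3) → Vec Nat 4) → Nat
reduction steps (normal order): 10
term was already normal: no
first redex: a beta-redex


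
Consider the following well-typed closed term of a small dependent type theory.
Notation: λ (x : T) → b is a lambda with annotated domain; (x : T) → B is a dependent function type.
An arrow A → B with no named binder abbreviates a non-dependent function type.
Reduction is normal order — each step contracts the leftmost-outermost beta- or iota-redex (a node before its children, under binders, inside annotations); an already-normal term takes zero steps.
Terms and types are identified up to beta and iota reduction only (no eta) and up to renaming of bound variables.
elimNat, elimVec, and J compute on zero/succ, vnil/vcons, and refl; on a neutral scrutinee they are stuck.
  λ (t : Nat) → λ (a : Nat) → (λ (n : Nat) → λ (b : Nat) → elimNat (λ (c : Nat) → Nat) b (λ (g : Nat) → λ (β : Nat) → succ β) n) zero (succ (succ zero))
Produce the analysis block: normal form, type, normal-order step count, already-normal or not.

reduced normal form:
  λ (t : Nat) → λ (a : Nat) → succ (succ zero)
the term's type:
  Nat → Nat → Nat
normal-order step count: 3
started in normal form: no
first contracted redex: a beta-redex


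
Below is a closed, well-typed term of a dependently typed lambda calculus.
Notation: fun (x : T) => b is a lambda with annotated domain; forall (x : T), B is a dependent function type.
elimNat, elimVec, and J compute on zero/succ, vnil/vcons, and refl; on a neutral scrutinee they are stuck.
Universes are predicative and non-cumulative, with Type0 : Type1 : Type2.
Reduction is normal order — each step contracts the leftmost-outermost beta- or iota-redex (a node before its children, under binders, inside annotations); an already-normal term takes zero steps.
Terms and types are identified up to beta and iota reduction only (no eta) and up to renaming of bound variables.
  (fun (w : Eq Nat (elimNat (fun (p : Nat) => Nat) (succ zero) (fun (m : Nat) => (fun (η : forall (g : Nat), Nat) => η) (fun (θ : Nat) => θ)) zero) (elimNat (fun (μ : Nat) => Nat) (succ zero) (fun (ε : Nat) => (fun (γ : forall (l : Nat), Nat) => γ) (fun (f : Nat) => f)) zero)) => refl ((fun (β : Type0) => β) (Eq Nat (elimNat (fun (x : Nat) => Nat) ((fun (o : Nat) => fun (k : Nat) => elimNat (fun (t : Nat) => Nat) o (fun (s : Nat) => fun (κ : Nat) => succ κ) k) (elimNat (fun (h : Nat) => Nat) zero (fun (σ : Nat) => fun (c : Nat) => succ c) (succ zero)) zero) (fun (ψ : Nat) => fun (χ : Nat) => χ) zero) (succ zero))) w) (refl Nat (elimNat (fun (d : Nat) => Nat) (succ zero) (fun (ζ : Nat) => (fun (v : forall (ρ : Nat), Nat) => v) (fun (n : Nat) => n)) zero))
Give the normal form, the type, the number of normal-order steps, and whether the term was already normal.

normal form:
  refl (Eq Nat (succ zero) (succ zero)) (refl Nat (succ zero))
the term's type:
  Eq (Eq Nat (succ zero) (succ zero)) (refl Nat (succ zero)) (refl Nat (succ zero))
reduction steps (normal order): 11
started in normal form: no
first redex: a beta-redex


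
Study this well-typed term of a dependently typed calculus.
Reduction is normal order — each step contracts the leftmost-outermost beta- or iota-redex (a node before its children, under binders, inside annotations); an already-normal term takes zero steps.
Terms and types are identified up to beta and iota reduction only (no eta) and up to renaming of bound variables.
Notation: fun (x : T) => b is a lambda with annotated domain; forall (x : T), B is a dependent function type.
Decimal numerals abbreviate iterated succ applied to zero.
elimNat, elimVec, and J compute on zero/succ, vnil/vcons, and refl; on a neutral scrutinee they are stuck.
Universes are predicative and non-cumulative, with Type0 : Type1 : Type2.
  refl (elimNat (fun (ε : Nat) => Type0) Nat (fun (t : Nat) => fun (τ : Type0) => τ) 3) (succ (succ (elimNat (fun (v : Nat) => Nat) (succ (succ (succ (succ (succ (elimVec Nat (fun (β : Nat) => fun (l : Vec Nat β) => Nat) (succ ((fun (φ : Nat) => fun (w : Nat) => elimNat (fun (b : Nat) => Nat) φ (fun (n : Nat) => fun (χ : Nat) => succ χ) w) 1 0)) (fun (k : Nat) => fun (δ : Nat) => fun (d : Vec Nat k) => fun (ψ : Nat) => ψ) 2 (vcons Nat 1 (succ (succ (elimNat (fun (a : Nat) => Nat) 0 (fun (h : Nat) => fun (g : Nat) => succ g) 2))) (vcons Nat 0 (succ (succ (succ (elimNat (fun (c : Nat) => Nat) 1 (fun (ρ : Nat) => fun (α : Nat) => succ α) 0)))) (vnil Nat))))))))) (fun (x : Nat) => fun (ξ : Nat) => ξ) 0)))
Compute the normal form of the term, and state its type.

resulting normal form:
  refl Nat 9
inferred type:
  Eq Nat 9 9
observation: normalization takes exactly 25 steps under the normal-order strategy.


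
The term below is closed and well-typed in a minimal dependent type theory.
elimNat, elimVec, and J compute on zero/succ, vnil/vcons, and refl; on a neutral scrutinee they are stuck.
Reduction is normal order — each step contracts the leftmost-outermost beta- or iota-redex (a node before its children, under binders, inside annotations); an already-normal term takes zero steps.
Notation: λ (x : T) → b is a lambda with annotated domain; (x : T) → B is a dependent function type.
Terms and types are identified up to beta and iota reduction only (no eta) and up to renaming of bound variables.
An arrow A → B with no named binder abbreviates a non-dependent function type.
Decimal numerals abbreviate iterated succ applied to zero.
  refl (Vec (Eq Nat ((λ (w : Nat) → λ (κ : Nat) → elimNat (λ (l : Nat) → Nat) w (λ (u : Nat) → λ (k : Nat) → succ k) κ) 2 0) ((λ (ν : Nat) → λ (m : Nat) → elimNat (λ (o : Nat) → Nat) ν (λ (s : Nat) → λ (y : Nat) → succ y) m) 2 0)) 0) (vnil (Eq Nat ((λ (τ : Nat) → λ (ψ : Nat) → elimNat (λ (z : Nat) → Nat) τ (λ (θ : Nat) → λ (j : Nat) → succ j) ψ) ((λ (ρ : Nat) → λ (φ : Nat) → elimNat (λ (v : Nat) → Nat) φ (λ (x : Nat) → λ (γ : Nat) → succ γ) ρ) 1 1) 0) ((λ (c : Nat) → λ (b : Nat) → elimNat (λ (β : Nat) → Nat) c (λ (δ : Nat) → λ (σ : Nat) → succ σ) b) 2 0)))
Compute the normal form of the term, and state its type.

resulting normal form:
  refl (Vec (Eq Nat 2 2) 0) (vnil (Eq Nat 2 2))
type:
  Eq (Vec (Eq Nat 2 2) 0) (vnil (Eq Nat 2 2)) (vnil (Eq Nat 2 2))
observation: 18 normal-order steps separate the term from its normal form.


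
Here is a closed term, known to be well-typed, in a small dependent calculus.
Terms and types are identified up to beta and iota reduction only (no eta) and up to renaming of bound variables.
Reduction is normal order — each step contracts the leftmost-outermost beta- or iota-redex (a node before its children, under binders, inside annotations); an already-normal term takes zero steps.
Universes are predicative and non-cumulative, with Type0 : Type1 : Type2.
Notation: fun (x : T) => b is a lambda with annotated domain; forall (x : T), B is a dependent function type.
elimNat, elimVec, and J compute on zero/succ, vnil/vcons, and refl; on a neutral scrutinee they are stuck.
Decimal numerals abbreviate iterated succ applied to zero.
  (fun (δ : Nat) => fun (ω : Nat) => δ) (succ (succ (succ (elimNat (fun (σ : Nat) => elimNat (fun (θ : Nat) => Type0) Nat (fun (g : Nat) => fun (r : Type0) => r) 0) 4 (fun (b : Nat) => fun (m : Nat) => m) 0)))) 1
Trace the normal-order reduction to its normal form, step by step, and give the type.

reduction (normal order):
  (fun (δ : Nat) => fun (ω : Nat) => δ) (succ (succ (succ (elimNat (fun (σ : Nat) => elimNat (fun (θ : Nat) => Type0) Nat (fun (g : Nat) => fun (r : Type0) => r) 0) 4 (fun (b : Nat) => fun (m : Nat) => m) 0)))) 1
  ~> (fun (δ : Nat) => succ (succ (succ (elimNat (fun (ω : Nat) => elimNat (fun (σ : Nat) => Type0) Nat (fun (θ : Nat) => fun (g : Type0) => g) 0) 4 (fun (r : Nat) => fun (b : Nat) => b) 0)))) 1
  ~> succ (succ (succ (elimNat (fun (δ : Nat) => elimNat (fun (ω : Nat) => Type0) Nat (fun (σ : Nat) => fun (θ : Type0) => θ) 0) 4 (fun (g : Nat) => fun (r : Nat) => r) 0)))
  ~> 7
type:
  Nat


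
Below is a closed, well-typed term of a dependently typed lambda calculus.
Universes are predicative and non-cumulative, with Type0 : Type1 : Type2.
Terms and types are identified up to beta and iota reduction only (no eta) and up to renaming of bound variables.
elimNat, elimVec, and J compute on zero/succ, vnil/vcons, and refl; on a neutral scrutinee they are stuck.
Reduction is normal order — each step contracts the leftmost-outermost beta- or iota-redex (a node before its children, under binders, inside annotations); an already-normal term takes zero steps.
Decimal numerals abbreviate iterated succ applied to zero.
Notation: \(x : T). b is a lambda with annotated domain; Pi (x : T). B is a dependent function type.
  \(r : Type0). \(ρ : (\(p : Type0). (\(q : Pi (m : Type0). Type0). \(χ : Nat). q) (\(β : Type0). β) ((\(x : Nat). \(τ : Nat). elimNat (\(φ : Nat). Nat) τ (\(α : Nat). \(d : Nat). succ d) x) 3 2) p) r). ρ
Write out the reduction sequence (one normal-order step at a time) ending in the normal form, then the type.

normal-order reduction sequence:
  \(r : Type0). \(ρ : (\(p : Type0). (\(q : Pi (m : Type0). Type0). \(χ : Nat). q) (\(β : Type0). β) ((\(x : Nat). \(τ : Nat). elimNat (\(φ : Nat). Nat) τ (\(α : Nat). \(d : Nat). succ d) x) 3 2) p) r). ρ
  ~> \(r : Type0). \(ρ : (\(p : Pi (q : Type0). Type0). \(m : Nat). p) (\(χ : Type0). χ) ((\(β : Nat). \(x : Nat). elimNat (\(τ : Nat). Nat) x (\(φ : Nat). \(α : Nat). succ α) β) 3 2) r). ρ
  ~> \(r : Type0). \(ρ : (\(p : Nat). \(q : Type0). q) ((\(m : Nat). \(χ : Nat). elimNat (\(β : Nat). Nat) χ (\(x : Nat). \(τ : Nat). succ τ) m) 3 2) r). ρ
  ~> \(r : Type0). \(ρ : (\(p : Type0). p) r). ρ
  ~> \(r : Type0). \(ρ : r). ρ
the term's type:
  Pi (r : Type0). Pi (ρ : r). r


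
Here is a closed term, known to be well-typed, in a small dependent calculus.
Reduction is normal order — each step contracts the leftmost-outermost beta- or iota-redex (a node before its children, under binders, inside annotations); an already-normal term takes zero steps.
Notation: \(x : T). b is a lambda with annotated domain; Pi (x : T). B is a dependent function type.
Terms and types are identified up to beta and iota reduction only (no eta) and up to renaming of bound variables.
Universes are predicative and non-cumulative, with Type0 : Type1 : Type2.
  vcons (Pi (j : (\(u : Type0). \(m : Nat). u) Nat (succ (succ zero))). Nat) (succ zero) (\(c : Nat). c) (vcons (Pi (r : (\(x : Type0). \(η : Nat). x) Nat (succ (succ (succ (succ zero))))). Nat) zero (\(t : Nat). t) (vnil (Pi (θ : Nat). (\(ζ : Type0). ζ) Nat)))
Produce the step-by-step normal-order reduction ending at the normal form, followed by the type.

normal-order reduction:
  vcons (Pi (j : (\(u : Type0). \(m : Nat). u) Nat (succ (succ zero))). Nat) (succ zero) (\(c : Nat). c) (vcons (Pi (r : (\(x : Type0). \(η : Nat). x) Nat (succ (succ (succ (succ zero))))). Nat) zero (\(t : Nat). t) (vnil (Pi (θ : Nat). (\(ζ : Type0). ζ) Nat)))
  ~> vcons (Pi (j : (\(u : Nat). Nat) (succ (succ zero))). Nat) (succ zero) (\(m : Nat). m) (vcons (Pi (c : (\(r : Type0). \(x : Nat). r) Nat (succ (succ (succ (succ zero))))). Nat) zero (\(η : Nat). η) (vnil (Pi (t : Nat). (\(θ : Type0). θ) Nat)))
  ~> vcons (Pi (j : Nat). Nat) (succ zero) (\(u : Nat). u) (vcons (Pi (m : (\(c : Type0). \(r : Nat). c) Nat (succ (succ (succ (succ zero))))). Nat) zero (\(x : Nat). x) (vnil (Pi (η : Nat). (\(t : Type0). t) Nat)))
  ~> vcons (Pi (j : Nat). Nat) (succ zero) (\(u : Nat). u) (vcons (Pi (m : (\(c : Nat). Nat) (succ (succ (succ (succ zero))))). Nat) zero (\(r : Nat). r) (vnil (Pi (x : Nat). (\(η : Type0). η) Nat)))
  ~> vcons (Pi (j : Nat). Nat) (succ zero) (\(u : Nat). u) (vcons (Pi (m : Nat). Nat) zero (\(c : Nat). c) (vnil (Pi (r : Nat). (\(x : Type0). x) Nat)))
  ~> vcons (Pi (j : Nat). Nat) (succ zero) (\(u : Nat). u) (vcons (Pi (m : Nat). Nat) zero (\(c : Nat). c) (vnil (Pi (r : Nat). Nat)))
the term's type:
  Vec (Pi (j : Nat). Nat) (succ (succ zero))
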